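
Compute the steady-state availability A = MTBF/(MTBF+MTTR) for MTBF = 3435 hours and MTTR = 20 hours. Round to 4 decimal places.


MTBF = 3435
MTTR = 20
MTBF + MTTR = 3455
A = 3435 / 3455
A = 0.9942

0.9942


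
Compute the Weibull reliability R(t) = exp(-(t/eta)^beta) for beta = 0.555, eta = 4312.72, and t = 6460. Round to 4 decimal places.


beta = 0.555, eta = 4312.72, t = 6460
t/eta = 6460 / 4312.72 = 1.4979
(t/eta)^beta = 1.4979^0.555 = 1.2514
R(t) = exp(-1.2514)
R(t) = 0.2861

0.2861


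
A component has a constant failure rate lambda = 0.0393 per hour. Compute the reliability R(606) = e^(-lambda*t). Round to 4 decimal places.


lambda = 0.0393
t = 606
lambda * t = 23.8158
R(t) = e^(-23.8158)
R(t) = 0.0

0.0


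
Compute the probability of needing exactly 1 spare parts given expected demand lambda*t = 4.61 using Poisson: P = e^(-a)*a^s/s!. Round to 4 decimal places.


a = 4.61, s = 1
e^(-a) = e^(-4.61) = 0.01
a^s = 4.61^1 = 4.61
s! = 1
P = 0.01 * 4.61 / 1
P = 0.0459

0.0459


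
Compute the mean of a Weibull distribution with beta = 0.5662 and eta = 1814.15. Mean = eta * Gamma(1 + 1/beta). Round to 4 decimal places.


beta = 0.5662, eta = 1814.15
1/beta = 1.7662
1 + 1/beta = 2.7662
Gamma(2.7662) = 1.6299
Mean = 1814.15 * 1.6299
Mean = 2956.8439

2956.8439


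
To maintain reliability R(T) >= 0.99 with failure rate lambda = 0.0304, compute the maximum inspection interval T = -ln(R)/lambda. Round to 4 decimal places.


R_target = 0.99
lambda = 0.0304
-ln(0.99) = 0.0101
T = 0.0101 / 0.0304
T = 0.3306

0.3306


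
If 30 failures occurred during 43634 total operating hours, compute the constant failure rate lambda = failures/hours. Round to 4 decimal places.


failures = 30
total_hours = 43634
lambda = 30 / 43634
lambda = 0.0007

0.0007


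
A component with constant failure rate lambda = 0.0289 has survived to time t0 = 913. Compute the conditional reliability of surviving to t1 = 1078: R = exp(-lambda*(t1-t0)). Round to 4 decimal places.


lambda = 0.0289
t0 = 913, t1 = 1078
t1 - t0 = 165
lambda * (t1-t0) = 0.0289 * 165 = 4.7685
R = exp(-4.7685)
R = 0.0085

0.0085


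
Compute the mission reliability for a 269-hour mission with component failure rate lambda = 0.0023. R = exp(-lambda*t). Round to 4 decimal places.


lambda = 0.0023
mission_time = 269
lambda * t = 0.0023 * 269 = 0.6187
R = exp(-0.6187)
R = 0.5386

0.5386


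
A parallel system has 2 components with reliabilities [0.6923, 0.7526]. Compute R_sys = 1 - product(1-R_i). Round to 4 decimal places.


Components: [0.6923, 0.7526]
(1 - 0.6923) = 0.3077, running product = 0.3077
(1 - 0.7526) = 0.2474, running product = 0.0761
Product of (1-R_i) = 0.0761
R_sys = 1 - 0.0761 = 0.9239

0.9239


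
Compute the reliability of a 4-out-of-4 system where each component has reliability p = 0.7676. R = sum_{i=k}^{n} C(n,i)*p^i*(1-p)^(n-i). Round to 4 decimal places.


k = 4, n = 4, p = 0.7676
i=4: C(4,4)=1 * 0.7676^4 * 0.2324^0 = 0.3472
R = sum of terms = 0.3472

0.3472


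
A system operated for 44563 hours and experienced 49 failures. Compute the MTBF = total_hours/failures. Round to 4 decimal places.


total_hours = 44563
failures = 49
MTBF = 44563 / 49
MTBF = 909.449

909.449


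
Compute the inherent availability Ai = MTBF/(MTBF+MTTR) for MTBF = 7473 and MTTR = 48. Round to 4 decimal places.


MTBF = 7473
MTTR = 48
MTBF + MTTR = 7521
Ai = 7473 / 7521
Ai = 0.9936

0.9936


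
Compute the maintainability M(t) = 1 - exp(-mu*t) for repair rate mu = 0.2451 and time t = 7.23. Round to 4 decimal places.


mu = 0.2451, t = 7.23
mu * t = 0.2451 * 7.23 = 1.7721
exp(-1.7721) = 0.17
M(t) = 1 - 0.17
M(t) = 0.83

0.83


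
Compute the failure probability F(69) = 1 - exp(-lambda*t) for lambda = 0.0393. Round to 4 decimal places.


lambda = 0.0393, t = 69
lambda * t = 2.7117
exp(-2.7117) = 0.0664
F(t) = 1 - 0.0664
F(t) = 0.9336

0.9336


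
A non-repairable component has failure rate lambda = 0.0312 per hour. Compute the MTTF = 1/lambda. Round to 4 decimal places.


lambda = 0.0312
MTTF = 1 / 0.0312
MTTF = 32.0513

32.0513


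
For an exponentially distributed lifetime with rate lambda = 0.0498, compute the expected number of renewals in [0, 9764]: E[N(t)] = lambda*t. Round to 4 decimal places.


lambda = 0.0498
t = 9764
E[N(t)] = lambda * t
E[N(t)] = 0.0498 * 9764
E[N(t)] = 486.2472

486.2472


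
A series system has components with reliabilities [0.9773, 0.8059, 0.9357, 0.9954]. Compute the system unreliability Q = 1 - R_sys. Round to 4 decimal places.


Components: [0.9773, 0.8059, 0.9357, 0.9954]
After component 1: product = 0.9773
After component 2: product = 0.7876
After component 3: product = 0.737
After component 4: product = 0.7336
R_sys = 0.7336
Q = 1 - 0.7336 = 0.2664

0.2664


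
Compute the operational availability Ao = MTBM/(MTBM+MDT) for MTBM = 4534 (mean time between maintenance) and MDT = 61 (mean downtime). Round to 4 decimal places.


MTBM = 4534
MDT = 61
MTBM + MDT = 4595
Ao = 4534 / 4595
Ao = 0.9867

0.9867


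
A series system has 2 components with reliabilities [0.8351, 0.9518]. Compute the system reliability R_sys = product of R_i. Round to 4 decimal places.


Components: [0.8351, 0.9518]
After component 1 (R=0.8351): product = 0.8351
After component 2 (R=0.9518): product = 0.7948
R_sys = 0.7948

0.7948


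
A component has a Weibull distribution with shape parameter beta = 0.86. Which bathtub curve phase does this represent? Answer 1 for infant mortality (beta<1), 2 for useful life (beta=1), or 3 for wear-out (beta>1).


beta = 0.86
Compare beta to 1:
beta < 1 => infant mortality (phase 1)
beta = 1 => useful life (phase 2)
beta > 1 => wear-out (phase 3)
Since beta = 0.86, this is infant mortality (decreasing failure rate)
Phase = 1

1


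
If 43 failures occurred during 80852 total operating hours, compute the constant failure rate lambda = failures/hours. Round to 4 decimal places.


failures = 43
total_hours = 80852
lambda = 43 / 80852
lambda = 0.0005

0.0005


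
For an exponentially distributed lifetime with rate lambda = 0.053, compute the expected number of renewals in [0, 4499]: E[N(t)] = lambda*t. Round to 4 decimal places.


lambda = 0.053
t = 4499
E[N(t)] = lambda * t
E[N(t)] = 0.053 * 4499
E[N(t)] = 238.447

238.447


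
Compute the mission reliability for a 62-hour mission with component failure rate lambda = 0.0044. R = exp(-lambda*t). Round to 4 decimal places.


lambda = 0.0044
mission_time = 62
lambda * t = 0.0044 * 62 = 0.2728
R = exp(-0.2728)
R = 0.7612

0.7612


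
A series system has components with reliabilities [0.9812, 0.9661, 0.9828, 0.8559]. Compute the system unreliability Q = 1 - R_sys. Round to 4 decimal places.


Components: [0.9812, 0.9661, 0.9828, 0.8559]
After component 1: product = 0.9812
After component 2: product = 0.9479
After component 3: product = 0.9316
After component 4: product = 0.7974
R_sys = 0.7974
Q = 1 - 0.7974 = 0.2026

0.2026


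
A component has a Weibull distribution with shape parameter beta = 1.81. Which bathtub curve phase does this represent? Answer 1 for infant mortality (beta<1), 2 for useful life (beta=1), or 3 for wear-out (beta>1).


beta = 1.81
Compare beta to 1:
beta < 1 => infant mortality (phase 1)
beta = 1 => useful life (phase 2)
beta > 1 => wear-out (phase 3)
Since beta = 1.81, this is wear-out (increasing failure rate)
Phase = 3

3


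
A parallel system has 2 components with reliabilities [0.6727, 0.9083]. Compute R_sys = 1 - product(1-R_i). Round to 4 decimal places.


Components: [0.6727, 0.9083]
(1 - 0.6727) = 0.3273, running product = 0.3273
(1 - 0.9083) = 0.0917, running product = 0.03
Product of (1-R_i) = 0.03
R_sys = 1 - 0.03 = 0.97

0.97


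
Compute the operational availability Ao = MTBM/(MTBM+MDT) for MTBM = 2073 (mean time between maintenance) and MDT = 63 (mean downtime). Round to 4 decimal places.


MTBM = 2073
MDT = 63
MTBM + MDT = 2136
Ao = 2073 / 2136
Ao = 0.9705

0.9705


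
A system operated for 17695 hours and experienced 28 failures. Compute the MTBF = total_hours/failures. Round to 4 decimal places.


total_hours = 17695
failures = 28
MTBF = 17695 / 28
MTBF = 631.9643

631.9643


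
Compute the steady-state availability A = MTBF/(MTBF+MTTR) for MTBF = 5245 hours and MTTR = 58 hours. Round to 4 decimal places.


MTBF = 5245
MTTR = 58
MTBF + MTTR = 5303
A = 5245 / 5303
A = 0.9891

0.9891


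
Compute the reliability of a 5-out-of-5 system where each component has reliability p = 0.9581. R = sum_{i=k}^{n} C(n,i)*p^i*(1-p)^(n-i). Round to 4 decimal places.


k = 5, n = 5, p = 0.9581
i=5: C(5,5)=1 * 0.9581^5 * 0.0419^0 = 0.8073
R = sum of terms = 0.8073

0.8073


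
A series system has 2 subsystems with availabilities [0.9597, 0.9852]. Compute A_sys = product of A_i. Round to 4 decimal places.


Subsystems: [0.9597, 0.9852]
After subsystem 1 (A=0.9597): product = 0.9597
After subsystem 2 (A=0.9852): product = 0.9455
A_sys = 0.9455

0.9455


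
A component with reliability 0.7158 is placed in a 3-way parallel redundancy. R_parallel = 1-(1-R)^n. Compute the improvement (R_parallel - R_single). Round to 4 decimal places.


R_single = 0.7158, n = 3
1 - R_single = 0.2842
(1 - R_single)^n = 0.2842^3 = 0.023
R_parallel = 1 - 0.023 = 0.977
Improvement = 0.977 - 0.7158
Improvement = 0.2612

0.2612


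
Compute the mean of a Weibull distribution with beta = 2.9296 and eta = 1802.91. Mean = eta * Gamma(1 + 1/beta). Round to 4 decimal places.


beta = 2.9296, eta = 1802.91
1/beta = 0.3413
1 + 1/beta = 1.3413
Gamma(1.3413) = 0.8921
Mean = 1802.91 * 0.8921
Mean = 1608.3162

1608.3162


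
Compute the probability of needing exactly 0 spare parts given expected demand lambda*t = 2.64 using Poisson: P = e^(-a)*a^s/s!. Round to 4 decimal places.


a = 2.64, s = 0
e^(-a) = e^(-2.64) = 0.0714
a^s = 2.64^0 = 1.0
s! = 1
P = 0.0714 * 1.0 / 1
P = 0.0714

0.0714


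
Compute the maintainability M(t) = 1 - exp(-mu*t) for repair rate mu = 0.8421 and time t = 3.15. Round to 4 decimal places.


mu = 0.8421, t = 3.15
mu * t = 0.8421 * 3.15 = 2.6526
exp(-2.6526) = 0.0705
M(t) = 1 - 0.0705
M(t) = 0.9295

0.9295


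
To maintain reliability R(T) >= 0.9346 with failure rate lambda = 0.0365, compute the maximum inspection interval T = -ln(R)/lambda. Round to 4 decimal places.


R_target = 0.9346
lambda = 0.0365
-ln(0.9346) = 0.0676
T = 0.0676 / 0.0365
T = 1.8531

1.8531


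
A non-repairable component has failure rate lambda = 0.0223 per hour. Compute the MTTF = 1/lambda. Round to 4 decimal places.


lambda = 0.0223
MTTF = 1 / 0.0223
MTTF = 44.843

44.843


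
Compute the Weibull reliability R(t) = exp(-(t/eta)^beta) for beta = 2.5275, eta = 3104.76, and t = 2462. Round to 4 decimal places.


beta = 2.5275, eta = 3104.76, t = 2462
t/eta = 2462 / 3104.76 = 0.793
(t/eta)^beta = 0.793^2.5275 = 0.5564
R(t) = exp(-0.5564)
R(t) = 0.5733

0.5733


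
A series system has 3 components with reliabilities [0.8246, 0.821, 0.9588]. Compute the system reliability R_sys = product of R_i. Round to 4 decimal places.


Components: [0.8246, 0.821, 0.9588]
After component 1 (R=0.8246): product = 0.8246
After component 2 (R=0.821): product = 0.677
After component 3 (R=0.9588): product = 0.6491
R_sys = 0.6491

0.6491


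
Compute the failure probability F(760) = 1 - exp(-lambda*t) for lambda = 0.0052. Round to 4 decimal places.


lambda = 0.0052, t = 760
lambda * t = 3.952
exp(-3.952) = 0.0192
F(t) = 1 - 0.0192
F(t) = 0.9808

0.9808


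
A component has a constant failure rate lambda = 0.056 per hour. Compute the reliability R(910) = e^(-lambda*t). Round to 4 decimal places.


lambda = 0.056
t = 910
lambda * t = 50.96
R(t) = e^(-50.96)
R(t) = 0.0

0.0


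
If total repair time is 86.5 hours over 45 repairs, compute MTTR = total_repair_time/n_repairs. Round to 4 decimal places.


total_repair_time = 86.5
n_repairs = 45
MTTR = 86.5 / 45
MTTR = 1.9222

1.9222


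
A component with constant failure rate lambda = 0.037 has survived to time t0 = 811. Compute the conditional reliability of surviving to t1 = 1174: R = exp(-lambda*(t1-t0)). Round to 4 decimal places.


lambda = 0.037
t0 = 811, t1 = 1174
t1 - t0 = 363
lambda * (t1-t0) = 0.037 * 363 = 13.431
R = exp(-13.431)
R = 0.0

0.0


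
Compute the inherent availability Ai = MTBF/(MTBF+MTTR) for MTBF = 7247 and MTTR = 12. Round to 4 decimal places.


MTBF = 7247
MTTR = 12
MTBF + MTTR = 7259
Ai = 7247 / 7259
Ai = 0.9983

0.9983


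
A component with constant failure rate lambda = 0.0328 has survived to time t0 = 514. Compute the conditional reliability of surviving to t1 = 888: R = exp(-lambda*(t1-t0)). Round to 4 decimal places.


lambda = 0.0328
t0 = 514, t1 = 888
t1 - t0 = 374
lambda * (t1-t0) = 0.0328 * 374 = 12.2672
R = exp(-12.2672)
R = 0.0

0.0


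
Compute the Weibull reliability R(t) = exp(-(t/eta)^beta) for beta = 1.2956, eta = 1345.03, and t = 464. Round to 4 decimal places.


beta = 1.2956, eta = 1345.03, t = 464
t/eta = 464 / 1345.03 = 0.345
(t/eta)^beta = 0.345^1.2956 = 0.2519
R(t) = exp(-0.2519)
R(t) = 0.7774

0.7774


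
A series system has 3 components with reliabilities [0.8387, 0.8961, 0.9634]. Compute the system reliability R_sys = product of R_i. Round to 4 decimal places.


Components: [0.8387, 0.8961, 0.9634]
After component 1 (R=0.8387): product = 0.8387
After component 2 (R=0.8961): product = 0.7516
After component 3 (R=0.9634): product = 0.7241
R_sys = 0.7241

0.7241


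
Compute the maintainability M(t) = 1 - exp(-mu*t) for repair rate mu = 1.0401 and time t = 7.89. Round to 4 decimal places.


mu = 1.0401, t = 7.89
mu * t = 1.0401 * 7.89 = 8.2064
exp(-8.2064) = 0.0003
M(t) = 1 - 0.0003
M(t) = 0.9997

0.9997


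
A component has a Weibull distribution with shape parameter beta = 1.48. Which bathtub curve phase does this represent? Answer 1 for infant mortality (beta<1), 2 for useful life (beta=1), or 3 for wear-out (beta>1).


beta = 1.48
Compare beta to 1:
beta < 1 => infant mortality (phase 1)
beta = 1 => useful life (phase 2)
beta > 1 => wear-out (phase 3)
Since beta = 1.48, this is wear-out (increasing failure rate)
Phase = 3

3


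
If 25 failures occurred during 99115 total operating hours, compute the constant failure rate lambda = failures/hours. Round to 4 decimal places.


failures = 25
total_hours = 99115
lambda = 25 / 99115
lambda = 0.0003

0.0003


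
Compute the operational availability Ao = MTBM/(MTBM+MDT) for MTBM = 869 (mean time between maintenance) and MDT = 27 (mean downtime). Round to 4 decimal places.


MTBM = 869
MDT = 27
MTBM + MDT = 896
Ao = 869 / 896
Ao = 0.9699

0.9699


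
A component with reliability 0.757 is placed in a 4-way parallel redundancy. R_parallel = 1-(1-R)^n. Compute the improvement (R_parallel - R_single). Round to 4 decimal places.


R_single = 0.757, n = 4
1 - R_single = 0.243
(1 - R_single)^n = 0.243^4 = 0.0035
R_parallel = 1 - 0.0035 = 0.9965
Improvement = 0.9965 - 0.757
Improvement = 0.2395

0.2395


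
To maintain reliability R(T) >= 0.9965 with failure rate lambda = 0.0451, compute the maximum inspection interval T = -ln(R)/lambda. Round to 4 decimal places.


R_target = 0.9965
lambda = 0.0451
-ln(0.9965) = 0.0035
T = 0.0035 / 0.0451
T = 0.0777

0.0777


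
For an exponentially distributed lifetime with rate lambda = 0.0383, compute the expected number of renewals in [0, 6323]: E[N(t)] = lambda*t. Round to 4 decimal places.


lambda = 0.0383
t = 6323
E[N(t)] = lambda * t
E[N(t)] = 0.0383 * 6323
E[N(t)] = 242.1709

242.1709


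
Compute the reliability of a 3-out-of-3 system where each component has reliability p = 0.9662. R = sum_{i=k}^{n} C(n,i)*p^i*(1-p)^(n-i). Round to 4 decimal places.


k = 3, n = 3, p = 0.9662
i=3: C(3,3)=1 * 0.9662^3 * 0.0338^0 = 0.902
R = sum of terms = 0.902

0.902


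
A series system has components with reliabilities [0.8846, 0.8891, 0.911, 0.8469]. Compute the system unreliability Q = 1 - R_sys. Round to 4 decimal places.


Components: [0.8846, 0.8891, 0.911, 0.8469]
After component 1: product = 0.8846
After component 2: product = 0.7865
After component 3: product = 0.7165
After component 4: product = 0.6068
R_sys = 0.6068
Q = 1 - 0.6068 = 0.3932

0.3932


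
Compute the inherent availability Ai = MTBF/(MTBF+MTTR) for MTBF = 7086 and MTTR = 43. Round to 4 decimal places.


MTBF = 7086
MTTR = 43
MTBF + MTTR = 7129
Ai = 7086 / 7129
Ai = 0.994

0.994


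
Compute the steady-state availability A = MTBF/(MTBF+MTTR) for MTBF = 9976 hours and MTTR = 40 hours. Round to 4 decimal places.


MTBF = 9976
MTTR = 40
MTBF + MTTR = 10016
A = 9976 / 10016
A = 0.996

0.996


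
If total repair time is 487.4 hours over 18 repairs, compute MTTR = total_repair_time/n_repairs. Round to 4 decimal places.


total_repair_time = 487.4
n_repairs = 18
MTTR = 487.4 / 18
MTTR = 27.0778

27.0778


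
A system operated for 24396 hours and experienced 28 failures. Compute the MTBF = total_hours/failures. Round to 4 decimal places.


total_hours = 24396
failures = 28
MTBF = 24396 / 28
MTBF = 871.2857

871.2857


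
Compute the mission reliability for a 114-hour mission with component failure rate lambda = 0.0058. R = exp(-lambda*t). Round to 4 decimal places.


lambda = 0.0058
mission_time = 114
lambda * t = 0.0058 * 114 = 0.6612
R = exp(-0.6612)
R = 0.5162

0.5162


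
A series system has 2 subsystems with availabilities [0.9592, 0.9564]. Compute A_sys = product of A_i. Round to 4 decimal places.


Subsystems: [0.9592, 0.9564]
After subsystem 1 (A=0.9592): product = 0.9592
After subsystem 2 (A=0.9564): product = 0.9174
A_sys = 0.9174

0.9174


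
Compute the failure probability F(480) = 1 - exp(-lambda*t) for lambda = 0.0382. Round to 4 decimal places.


lambda = 0.0382, t = 480
lambda * t = 18.336
exp(-18.336) = 0.0
F(t) = 1 - 0.0
F(t) = 1.0

1.0


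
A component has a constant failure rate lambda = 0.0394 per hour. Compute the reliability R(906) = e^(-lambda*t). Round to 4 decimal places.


lambda = 0.0394
t = 906
lambda * t = 35.6964
R(t) = e^(-35.6964)
R(t) = 0.0

0.0


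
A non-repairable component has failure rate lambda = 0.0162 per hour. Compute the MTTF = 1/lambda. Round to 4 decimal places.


lambda = 0.0162
MTTF = 1 / 0.0162
MTTF = 61.7284

61.7284


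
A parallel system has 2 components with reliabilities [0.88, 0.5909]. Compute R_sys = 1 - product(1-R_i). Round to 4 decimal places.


Components: [0.88, 0.5909]
(1 - 0.88) = 0.12, running product = 0.12
(1 - 0.5909) = 0.4091, running product = 0.0491
Product of (1-R_i) = 0.0491
R_sys = 1 - 0.0491 = 0.9509

0.9509


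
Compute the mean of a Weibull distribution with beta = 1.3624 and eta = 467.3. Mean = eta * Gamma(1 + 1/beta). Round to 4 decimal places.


beta = 1.3624, eta = 467.3
1/beta = 0.734
1 + 1/beta = 1.734
Gamma(1.734) = 0.9155
Mean = 467.3 * 0.9155
Mean = 427.8226

427.8226


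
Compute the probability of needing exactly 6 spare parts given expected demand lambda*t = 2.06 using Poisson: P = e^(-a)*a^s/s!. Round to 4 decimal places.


a = 2.06, s = 6
e^(-a) = e^(-2.06) = 0.1275
a^s = 2.06^6 = 76.4193
s! = 720
P = 0.1275 * 76.4193 / 720
P = 0.0135

0.0135


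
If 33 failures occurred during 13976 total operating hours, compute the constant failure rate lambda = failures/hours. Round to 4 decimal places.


failures = 33
total_hours = 13976
lambda = 33 / 13976
lambda = 0.0024

0.0024


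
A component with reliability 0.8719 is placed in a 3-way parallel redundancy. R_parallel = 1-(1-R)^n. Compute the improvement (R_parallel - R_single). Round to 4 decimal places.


R_single = 0.8719, n = 3
1 - R_single = 0.1281
(1 - R_single)^n = 0.1281^3 = 0.0021
R_parallel = 1 - 0.0021 = 0.9979
Improvement = 0.9979 - 0.8719
Improvement = 0.126

0.126


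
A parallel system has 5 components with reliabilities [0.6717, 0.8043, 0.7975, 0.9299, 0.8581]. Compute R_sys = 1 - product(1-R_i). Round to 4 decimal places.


Components: [0.6717, 0.8043, 0.7975, 0.9299, 0.8581]
(1 - 0.6717) = 0.3283, running product = 0.3283
(1 - 0.8043) = 0.1957, running product = 0.0642
(1 - 0.7975) = 0.2025, running product = 0.013
(1 - 0.9299) = 0.0701, running product = 0.0009
(1 - 0.8581) = 0.1419, running product = 0.0001
Product of (1-R_i) = 0.0001
R_sys = 1 - 0.0001 = 0.9999

0.9999


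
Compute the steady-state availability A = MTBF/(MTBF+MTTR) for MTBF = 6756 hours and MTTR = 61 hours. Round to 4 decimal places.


MTBF = 6756
MTTR = 61
MTBF + MTTR = 6817
A = 6756 / 6817
A = 0.9911

0.9911


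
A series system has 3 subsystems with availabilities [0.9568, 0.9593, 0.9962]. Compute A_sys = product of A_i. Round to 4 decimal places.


Subsystems: [0.9568, 0.9593, 0.9962]
After subsystem 1 (A=0.9568): product = 0.9568
After subsystem 2 (A=0.9593): product = 0.9179
After subsystem 3 (A=0.9962): product = 0.9144
A_sys = 0.9144

0.9144


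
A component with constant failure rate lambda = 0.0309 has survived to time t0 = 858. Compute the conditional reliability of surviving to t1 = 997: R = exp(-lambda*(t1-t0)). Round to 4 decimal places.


lambda = 0.0309
t0 = 858, t1 = 997
t1 - t0 = 139
lambda * (t1-t0) = 0.0309 * 139 = 4.2951
R = exp(-4.2951)
R = 0.0136

0.0136


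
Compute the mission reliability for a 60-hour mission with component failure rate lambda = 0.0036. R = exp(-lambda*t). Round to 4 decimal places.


lambda = 0.0036
mission_time = 60
lambda * t = 0.0036 * 60 = 0.216
R = exp(-0.216)
R = 0.8057

0.8057


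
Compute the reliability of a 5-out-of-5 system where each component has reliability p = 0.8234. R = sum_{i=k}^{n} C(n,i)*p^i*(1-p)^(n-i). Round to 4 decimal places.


k = 5, n = 5, p = 0.8234
i=5: C(5,5)=1 * 0.8234^5 * 0.1766^0 = 0.3785
R = sum of terms = 0.3785

0.3785


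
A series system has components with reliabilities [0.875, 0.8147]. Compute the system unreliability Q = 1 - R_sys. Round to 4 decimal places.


Components: [0.875, 0.8147]
After component 1: product = 0.875
After component 2: product = 0.7129
R_sys = 0.7129
Q = 1 - 0.7129 = 0.2871

0.2871


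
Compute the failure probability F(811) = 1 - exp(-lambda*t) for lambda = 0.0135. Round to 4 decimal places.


lambda = 0.0135, t = 811
lambda * t = 10.9485
exp(-10.9485) = 0.0
F(t) = 1 - 0.0
F(t) = 1.0

1.0


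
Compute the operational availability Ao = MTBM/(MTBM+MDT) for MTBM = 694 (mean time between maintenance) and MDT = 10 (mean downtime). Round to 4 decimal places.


MTBM = 694
MDT = 10
MTBM + MDT = 704
Ao = 694 / 704
Ao = 0.9858

0.9858


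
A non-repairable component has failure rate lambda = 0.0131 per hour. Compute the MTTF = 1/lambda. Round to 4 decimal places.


lambda = 0.0131
MTTF = 1 / 0.0131
MTTF = 76.3359

76.3359


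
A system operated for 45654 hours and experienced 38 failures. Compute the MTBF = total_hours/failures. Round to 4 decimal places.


total_hours = 45654
failures = 38
MTBF = 45654 / 38
MTBF = 1201.4211

1201.4211


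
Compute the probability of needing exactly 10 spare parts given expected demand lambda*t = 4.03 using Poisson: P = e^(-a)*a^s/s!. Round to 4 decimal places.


a = 4.03, s = 10
e^(-a) = e^(-4.03) = 0.0178
a^s = 4.03^10 = 1129927.1952
s! = 3628800
P = 0.0178 * 1129927.1952 / 3628800
P = 0.0055

0.0055


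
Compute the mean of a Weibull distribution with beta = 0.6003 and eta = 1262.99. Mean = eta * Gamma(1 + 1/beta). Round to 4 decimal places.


beta = 0.6003, eta = 1262.99
1/beta = 1.6658
1 + 1/beta = 2.6658
Gamma(2.6658) = 1.5036
Mean = 1262.99 * 1.5036
Mean = 1899.0271

1899.0271


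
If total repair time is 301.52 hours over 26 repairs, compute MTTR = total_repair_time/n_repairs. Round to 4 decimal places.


total_repair_time = 301.52
n_repairs = 26
MTTR = 301.52 / 26
MTTR = 11.5969

11.5969


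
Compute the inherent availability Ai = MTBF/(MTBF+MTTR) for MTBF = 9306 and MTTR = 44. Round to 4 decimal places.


MTBF = 9306
MTTR = 44
MTBF + MTTR = 9350
Ai = 9306 / 9350
Ai = 0.9953

0.9953


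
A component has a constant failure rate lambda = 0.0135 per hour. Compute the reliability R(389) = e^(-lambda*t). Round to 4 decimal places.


lambda = 0.0135
t = 389
lambda * t = 5.2515
R(t) = e^(-5.2515)
R(t) = 0.0052

0.0052


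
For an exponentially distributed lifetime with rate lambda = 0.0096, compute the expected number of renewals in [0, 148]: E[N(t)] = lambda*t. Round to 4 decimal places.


lambda = 0.0096
t = 148
E[N(t)] = lambda * t
E[N(t)] = 0.0096 * 148
E[N(t)] = 1.4208

1.4208


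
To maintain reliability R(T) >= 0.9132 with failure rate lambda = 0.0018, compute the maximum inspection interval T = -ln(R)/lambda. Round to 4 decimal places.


R_target = 0.9132
lambda = 0.0018
-ln(0.9132) = 0.0908
T = 0.0908 / 0.0018
T = 50.4446

50.4446


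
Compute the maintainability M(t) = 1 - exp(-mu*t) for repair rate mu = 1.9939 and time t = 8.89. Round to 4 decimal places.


mu = 1.9939, t = 8.89
mu * t = 1.9939 * 8.89 = 17.7258
exp(-17.7258) = 0.0
M(t) = 1 - 0.0
M(t) = 1.0

1.0


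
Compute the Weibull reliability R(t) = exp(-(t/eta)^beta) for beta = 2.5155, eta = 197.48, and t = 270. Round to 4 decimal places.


beta = 2.5155, eta = 197.48, t = 270
t/eta = 270 / 197.48 = 1.3672
(t/eta)^beta = 1.3672^2.5155 = 2.1964
R(t) = exp(-2.1964)
R(t) = 0.1112

0.1112


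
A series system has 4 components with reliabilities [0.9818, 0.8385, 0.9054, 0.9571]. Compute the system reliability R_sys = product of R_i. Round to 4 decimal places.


Components: [0.9818, 0.8385, 0.9054, 0.9571]
After component 1 (R=0.9818): product = 0.9818
After component 2 (R=0.8385): product = 0.8232
After component 3 (R=0.9054): product = 0.7454
After component 4 (R=0.9571): product = 0.7134
R_sys = 0.7134

0.7134


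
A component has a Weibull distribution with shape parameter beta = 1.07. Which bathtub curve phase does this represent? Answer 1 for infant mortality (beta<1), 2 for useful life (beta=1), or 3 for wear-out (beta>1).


beta = 1.07
Compare beta to 1:
beta < 1 => infant mortality (phase 1)
beta = 1 => useful life (phase 2)
beta > 1 => wear-out (phase 3)
Since beta = 1.07, this is wear-out (increasing failure rate)
Phase = 3

3


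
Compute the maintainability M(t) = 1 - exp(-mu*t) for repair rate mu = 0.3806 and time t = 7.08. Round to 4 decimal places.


mu = 0.3806, t = 7.08
mu * t = 0.3806 * 7.08 = 2.6946
exp(-2.6946) = 0.0676
M(t) = 1 - 0.0676
M(t) = 0.9324

0.9324


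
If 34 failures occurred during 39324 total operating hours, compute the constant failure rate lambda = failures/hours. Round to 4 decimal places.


failures = 34
total_hours = 39324
lambda = 34 / 39324
lambda = 0.0009

0.0009


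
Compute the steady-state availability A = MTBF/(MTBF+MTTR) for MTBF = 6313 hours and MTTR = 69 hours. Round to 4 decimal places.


MTBF = 6313
MTTR = 69
MTBF + MTTR = 6382
A = 6313 / 6382
A = 0.9892

0.9892


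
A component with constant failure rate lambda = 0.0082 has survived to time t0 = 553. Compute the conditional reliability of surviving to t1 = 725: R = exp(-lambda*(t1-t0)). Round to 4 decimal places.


lambda = 0.0082
t0 = 553, t1 = 725
t1 - t0 = 172
lambda * (t1-t0) = 0.0082 * 172 = 1.4104
R = exp(-1.4104)
R = 0.244

0.244


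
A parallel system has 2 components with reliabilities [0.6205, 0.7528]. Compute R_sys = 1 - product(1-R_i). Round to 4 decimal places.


Components: [0.6205, 0.7528]
(1 - 0.6205) = 0.3795, running product = 0.3795
(1 - 0.7528) = 0.2472, running product = 0.0938
Product of (1-R_i) = 0.0938
R_sys = 1 - 0.0938 = 0.9062

0.9062


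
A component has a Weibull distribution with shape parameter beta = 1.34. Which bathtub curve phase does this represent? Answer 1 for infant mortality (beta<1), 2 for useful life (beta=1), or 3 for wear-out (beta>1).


beta = 1.34
Compare beta to 1:
beta < 1 => infant mortality (phase 1)
beta = 1 => useful life (phase 2)
beta > 1 => wear-out (phase 3)
Since beta = 1.34, this is wear-out (increasing failure rate)
Phase = 3

3


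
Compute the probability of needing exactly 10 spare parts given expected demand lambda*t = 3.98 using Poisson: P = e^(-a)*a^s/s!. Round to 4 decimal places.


a = 3.98, s = 10
e^(-a) = e^(-3.98) = 0.0187
a^s = 3.98^10 = 997311.2562
s! = 3628800
P = 0.0187 * 997311.2562 / 3628800
P = 0.0051

0.0051


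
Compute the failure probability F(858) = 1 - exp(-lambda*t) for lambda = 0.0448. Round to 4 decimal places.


lambda = 0.0448, t = 858
lambda * t = 38.4384
exp(-38.4384) = 0.0
F(t) = 1 - 0.0
F(t) = 1.0

1.0


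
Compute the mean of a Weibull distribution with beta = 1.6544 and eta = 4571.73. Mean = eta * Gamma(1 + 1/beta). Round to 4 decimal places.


beta = 1.6544, eta = 4571.73
1/beta = 0.6044
1 + 1/beta = 1.6044
Gamma(1.6044) = 0.894
Mean = 4571.73 * 0.894
Mean = 4087.2369

4087.2369


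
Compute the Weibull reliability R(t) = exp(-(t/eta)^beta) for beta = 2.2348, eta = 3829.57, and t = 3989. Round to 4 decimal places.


beta = 2.2348, eta = 3829.57, t = 3989
t/eta = 3989 / 3829.57 = 1.0416
(t/eta)^beta = 1.0416^2.2348 = 1.0954
R(t) = exp(-1.0954)
R(t) = 0.3344

0.3344


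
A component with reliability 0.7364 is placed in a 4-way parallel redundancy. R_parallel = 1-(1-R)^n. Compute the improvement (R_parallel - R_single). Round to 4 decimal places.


R_single = 0.7364, n = 4
1 - R_single = 0.2636
(1 - R_single)^n = 0.2636^4 = 0.0048
R_parallel = 1 - 0.0048 = 0.9952
Improvement = 0.9952 - 0.7364
Improvement = 0.2588

0.2588


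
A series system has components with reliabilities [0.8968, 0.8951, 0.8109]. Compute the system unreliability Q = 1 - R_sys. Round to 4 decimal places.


Components: [0.8968, 0.8951, 0.8109]
After component 1: product = 0.8968
After component 2: product = 0.8027
After component 3: product = 0.6509
R_sys = 0.6509
Q = 1 - 0.6509 = 0.3491

0.3491


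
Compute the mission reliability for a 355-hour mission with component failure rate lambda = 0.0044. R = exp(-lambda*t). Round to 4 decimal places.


lambda = 0.0044
mission_time = 355
lambda * t = 0.0044 * 355 = 1.562
R = exp(-1.562)
R = 0.2097

0.2097


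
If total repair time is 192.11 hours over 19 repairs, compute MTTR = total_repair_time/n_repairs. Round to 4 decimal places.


total_repair_time = 192.11
n_repairs = 19
MTTR = 192.11 / 19
MTTR = 10.1111

10.1111


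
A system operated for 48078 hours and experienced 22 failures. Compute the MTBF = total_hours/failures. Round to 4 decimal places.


total_hours = 48078
failures = 22
MTBF = 48078 / 22
MTBF = 2185.3636

2185.3636


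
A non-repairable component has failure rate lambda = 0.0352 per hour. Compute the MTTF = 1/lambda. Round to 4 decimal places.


lambda = 0.0352
MTTF = 1 / 0.0352
MTTF = 28.4091

28.4091


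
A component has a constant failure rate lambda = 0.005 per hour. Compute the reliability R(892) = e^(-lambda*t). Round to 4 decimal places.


lambda = 0.005
t = 892
lambda * t = 4.46
R(t) = e^(-4.46)
R(t) = 0.0116

0.0116


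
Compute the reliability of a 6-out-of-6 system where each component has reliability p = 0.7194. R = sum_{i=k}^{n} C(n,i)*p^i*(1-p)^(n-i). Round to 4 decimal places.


k = 6, n = 6, p = 0.7194
i=6: C(6,6)=1 * 0.7194^6 * 0.2806^0 = 0.1386
R = sum of terms = 0.1386

0.1386


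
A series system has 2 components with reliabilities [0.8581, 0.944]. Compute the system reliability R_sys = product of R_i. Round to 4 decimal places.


Components: [0.8581, 0.944]
After component 1 (R=0.8581): product = 0.8581
After component 2 (R=0.944): product = 0.81
R_sys = 0.81

0.81


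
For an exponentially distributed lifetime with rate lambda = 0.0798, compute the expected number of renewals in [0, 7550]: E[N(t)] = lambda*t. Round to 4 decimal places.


lambda = 0.0798
t = 7550
E[N(t)] = lambda * t
E[N(t)] = 0.0798 * 7550
E[N(t)] = 602.49

602.49


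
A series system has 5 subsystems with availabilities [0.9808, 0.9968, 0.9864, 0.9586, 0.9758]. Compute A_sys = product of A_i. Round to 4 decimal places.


Subsystems: [0.9808, 0.9968, 0.9864, 0.9586, 0.9758]
After subsystem 1 (A=0.9808): product = 0.9808
After subsystem 2 (A=0.9968): product = 0.9777
After subsystem 3 (A=0.9864): product = 0.9644
After subsystem 4 (A=0.9586): product = 0.9244
After subsystem 5 (A=0.9758): product = 0.9021
A_sys = 0.9021

0.9021


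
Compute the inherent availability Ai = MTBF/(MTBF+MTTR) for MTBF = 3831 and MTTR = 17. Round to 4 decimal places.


MTBF = 3831
MTTR = 17
MTBF + MTTR = 3848
Ai = 3831 / 3848
Ai = 0.9956

0.9956


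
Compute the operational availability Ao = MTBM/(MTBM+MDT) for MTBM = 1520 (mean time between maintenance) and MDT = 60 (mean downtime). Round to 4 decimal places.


MTBM = 1520
MDT = 60
MTBM + MDT = 1580
Ao = 1520 / 1580
Ao = 0.962

0.962


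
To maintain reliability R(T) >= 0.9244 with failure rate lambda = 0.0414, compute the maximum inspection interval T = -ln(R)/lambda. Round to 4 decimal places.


R_target = 0.9244
lambda = 0.0414
-ln(0.9244) = 0.0786
T = 0.0786 / 0.0414
T = 1.8988

1.8988


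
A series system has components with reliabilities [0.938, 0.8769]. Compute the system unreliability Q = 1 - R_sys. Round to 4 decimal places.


Components: [0.938, 0.8769]
After component 1: product = 0.938
After component 2: product = 0.8225
R_sys = 0.8225
Q = 1 - 0.8225 = 0.1775

0.1775


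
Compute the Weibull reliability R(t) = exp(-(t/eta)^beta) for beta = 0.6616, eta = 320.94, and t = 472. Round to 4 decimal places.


beta = 0.6616, eta = 320.94, t = 472
t/eta = 472 / 320.94 = 1.4707
(t/eta)^beta = 1.4707^0.6616 = 1.2907
R(t) = exp(-1.2907)
R(t) = 0.2751

0.2751


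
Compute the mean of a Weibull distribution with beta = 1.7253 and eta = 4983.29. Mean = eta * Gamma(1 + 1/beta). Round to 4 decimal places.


beta = 1.7253, eta = 4983.29
1/beta = 0.5796
1 + 1/beta = 1.5796
Gamma(1.5796) = 0.8914
Mean = 4983.29 * 0.8914
Mean = 4442.0137

4442.0137


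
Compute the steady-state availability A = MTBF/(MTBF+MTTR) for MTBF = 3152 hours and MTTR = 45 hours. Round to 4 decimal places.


MTBF = 3152
MTTR = 45
MTBF + MTTR = 3197
A = 3152 / 3197
A = 0.9859

0.9859


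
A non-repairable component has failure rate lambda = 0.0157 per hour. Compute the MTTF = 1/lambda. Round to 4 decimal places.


lambda = 0.0157
MTTF = 1 / 0.0157
MTTF = 63.6943

63.6943


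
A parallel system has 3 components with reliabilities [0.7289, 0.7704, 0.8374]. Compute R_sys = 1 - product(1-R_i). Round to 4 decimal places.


Components: [0.7289, 0.7704, 0.8374]
(1 - 0.7289) = 0.2711, running product = 0.2711
(1 - 0.7704) = 0.2296, running product = 0.0622
(1 - 0.8374) = 0.1626, running product = 0.0101
Product of (1-R_i) = 0.0101
R_sys = 1 - 0.0101 = 0.9899

0.9899


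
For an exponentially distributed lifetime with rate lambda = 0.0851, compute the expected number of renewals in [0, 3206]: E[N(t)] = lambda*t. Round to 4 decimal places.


lambda = 0.0851
t = 3206
E[N(t)] = lambda * t
E[N(t)] = 0.0851 * 3206
E[N(t)] = 272.8306

272.8306


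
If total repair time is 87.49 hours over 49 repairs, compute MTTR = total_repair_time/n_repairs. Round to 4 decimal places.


total_repair_time = 87.49
n_repairs = 49
MTTR = 87.49 / 49
MTTR = 1.7855

1.7855


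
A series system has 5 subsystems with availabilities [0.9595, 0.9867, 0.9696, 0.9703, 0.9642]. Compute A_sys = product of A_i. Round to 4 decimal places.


Subsystems: [0.9595, 0.9867, 0.9696, 0.9703, 0.9642]
After subsystem 1 (A=0.9595): product = 0.9595
After subsystem 2 (A=0.9867): product = 0.9467
After subsystem 3 (A=0.9696): product = 0.918
After subsystem 4 (A=0.9703): product = 0.8907
After subsystem 5 (A=0.9642): product = 0.8588
A_sys = 0.8588

0.8588


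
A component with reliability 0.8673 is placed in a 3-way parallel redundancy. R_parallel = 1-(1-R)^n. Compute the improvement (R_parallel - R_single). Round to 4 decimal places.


R_single = 0.8673, n = 3
1 - R_single = 0.1327
(1 - R_single)^n = 0.1327^3 = 0.0023
R_parallel = 1 - 0.0023 = 0.9977
Improvement = 0.9977 - 0.8673
Improvement = 0.1304

0.1304


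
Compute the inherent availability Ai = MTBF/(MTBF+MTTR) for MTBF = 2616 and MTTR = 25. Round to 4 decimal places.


MTBF = 2616
MTTR = 25
MTBF + MTTR = 2641
Ai = 2616 / 2641
Ai = 0.9905

0.9905


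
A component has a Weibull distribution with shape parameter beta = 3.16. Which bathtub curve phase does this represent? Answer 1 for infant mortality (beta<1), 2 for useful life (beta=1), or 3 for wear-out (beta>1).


beta = 3.16
Compare beta to 1:
beta < 1 => infant mortality (phase 1)
beta = 1 => useful life (phase 2)
beta > 1 => wear-out (phase 3)
Since beta = 3.16, this is wear-out (increasing failure rate)
Phase = 3

3


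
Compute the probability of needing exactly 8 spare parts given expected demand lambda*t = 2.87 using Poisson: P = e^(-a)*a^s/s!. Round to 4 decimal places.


a = 2.87, s = 8
e^(-a) = e^(-2.87) = 0.0567
a^s = 2.87^8 = 4603.1505
s! = 40320
P = 0.0567 * 4603.1505 / 40320
P = 0.0065

0.0065


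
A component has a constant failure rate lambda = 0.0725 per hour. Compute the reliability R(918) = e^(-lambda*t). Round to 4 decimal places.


lambda = 0.0725
t = 918
lambda * t = 66.555
R(t) = e^(-66.555)
R(t) = 0.0

0.0


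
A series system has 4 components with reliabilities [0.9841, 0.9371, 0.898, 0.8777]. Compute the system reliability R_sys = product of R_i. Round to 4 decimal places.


Components: [0.9841, 0.9371, 0.898, 0.8777]
After component 1 (R=0.9841): product = 0.9841
After component 2 (R=0.9371): product = 0.9222
After component 3 (R=0.898): product = 0.8281
After component 4 (R=0.8777): product = 0.7269
R_sys = 0.7269

0.7269


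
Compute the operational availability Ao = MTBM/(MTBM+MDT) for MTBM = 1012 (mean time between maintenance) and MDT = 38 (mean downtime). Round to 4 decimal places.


MTBM = 1012
MDT = 38
MTBM + MDT = 1050
Ao = 1012 / 1050
Ao = 0.9638

0.9638


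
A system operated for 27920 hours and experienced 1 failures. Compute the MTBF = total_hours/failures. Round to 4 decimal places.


total_hours = 27920
failures = 1
MTBF = 27920 / 1
MTBF = 27920.0

27920.0


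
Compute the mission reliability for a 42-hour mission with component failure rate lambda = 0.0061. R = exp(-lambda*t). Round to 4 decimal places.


lambda = 0.0061
mission_time = 42
lambda * t = 0.0061 * 42 = 0.2562
R = exp(-0.2562)
R = 0.774

0.774


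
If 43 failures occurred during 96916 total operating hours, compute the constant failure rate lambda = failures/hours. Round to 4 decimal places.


failures = 43
total_hours = 96916
lambda = 43 / 96916
lambda = 0.0004

0.0004


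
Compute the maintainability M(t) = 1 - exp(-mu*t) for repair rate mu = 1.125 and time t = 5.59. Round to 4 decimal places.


mu = 1.125, t = 5.59
mu * t = 1.125 * 5.59 = 6.2888
exp(-6.2888) = 0.0019
M(t) = 1 - 0.0019
M(t) = 0.9981

0.9981


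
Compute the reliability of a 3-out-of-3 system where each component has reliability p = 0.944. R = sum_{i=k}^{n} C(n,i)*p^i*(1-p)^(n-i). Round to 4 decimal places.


k = 3, n = 3, p = 0.944
i=3: C(3,3)=1 * 0.944^3 * 0.056^0 = 0.8412
R = sum of terms = 0.8412

0.8412


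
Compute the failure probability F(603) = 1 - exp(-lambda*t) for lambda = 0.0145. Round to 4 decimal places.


lambda = 0.0145, t = 603
lambda * t = 8.7435
exp(-8.7435) = 0.0002
F(t) = 1 - 0.0002
F(t) = 0.9998

0.9998


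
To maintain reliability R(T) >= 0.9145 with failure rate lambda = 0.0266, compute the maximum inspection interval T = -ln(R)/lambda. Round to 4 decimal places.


R_target = 0.9145
lambda = 0.0266
-ln(0.9145) = 0.0894
T = 0.0894 / 0.0266
T = 3.3601

3.3601


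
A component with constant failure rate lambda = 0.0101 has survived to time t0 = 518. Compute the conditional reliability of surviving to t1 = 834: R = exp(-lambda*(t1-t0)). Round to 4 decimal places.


lambda = 0.0101
t0 = 518, t1 = 834
t1 - t0 = 316
lambda * (t1-t0) = 0.0101 * 316 = 3.1916
R = exp(-3.1916)
R = 0.0411

0.0411
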